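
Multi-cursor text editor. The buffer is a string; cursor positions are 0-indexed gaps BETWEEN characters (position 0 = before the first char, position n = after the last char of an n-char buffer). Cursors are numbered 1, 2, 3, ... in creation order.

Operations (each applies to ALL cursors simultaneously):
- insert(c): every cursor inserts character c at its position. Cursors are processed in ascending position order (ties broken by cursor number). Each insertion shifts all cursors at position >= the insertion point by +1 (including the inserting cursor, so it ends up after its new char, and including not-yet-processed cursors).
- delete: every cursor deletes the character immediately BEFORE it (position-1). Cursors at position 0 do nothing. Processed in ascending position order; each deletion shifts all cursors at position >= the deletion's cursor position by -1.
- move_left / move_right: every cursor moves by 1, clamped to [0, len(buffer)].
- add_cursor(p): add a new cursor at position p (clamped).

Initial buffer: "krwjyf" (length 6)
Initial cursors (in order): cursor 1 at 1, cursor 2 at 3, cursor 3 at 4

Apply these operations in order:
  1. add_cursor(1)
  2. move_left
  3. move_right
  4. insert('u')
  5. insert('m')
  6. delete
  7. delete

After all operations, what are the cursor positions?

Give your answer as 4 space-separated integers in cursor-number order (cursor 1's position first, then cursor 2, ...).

After op 1 (add_cursor(1)): buffer="krwjyf" (len 6), cursors c1@1 c4@1 c2@3 c3@4, authorship ......
After op 2 (move_left): buffer="krwjyf" (len 6), cursors c1@0 c4@0 c2@2 c3@3, authorship ......
After op 3 (move_right): buffer="krwjyf" (len 6), cursors c1@1 c4@1 c2@3 c3@4, authorship ......
After op 4 (insert('u')): buffer="kuurwujuyf" (len 10), cursors c1@3 c4@3 c2@6 c3@8, authorship .14..2.3..
After op 5 (insert('m')): buffer="kuummrwumjumyf" (len 14), cursors c1@5 c4@5 c2@9 c3@12, authorship .1414..22.33..
After op 6 (delete): buffer="kuurwujuyf" (len 10), cursors c1@3 c4@3 c2@6 c3@8, authorship .14..2.3..
After op 7 (delete): buffer="krwjyf" (len 6), cursors c1@1 c4@1 c2@3 c3@4, authorship ......

Answer: 1 3 4 1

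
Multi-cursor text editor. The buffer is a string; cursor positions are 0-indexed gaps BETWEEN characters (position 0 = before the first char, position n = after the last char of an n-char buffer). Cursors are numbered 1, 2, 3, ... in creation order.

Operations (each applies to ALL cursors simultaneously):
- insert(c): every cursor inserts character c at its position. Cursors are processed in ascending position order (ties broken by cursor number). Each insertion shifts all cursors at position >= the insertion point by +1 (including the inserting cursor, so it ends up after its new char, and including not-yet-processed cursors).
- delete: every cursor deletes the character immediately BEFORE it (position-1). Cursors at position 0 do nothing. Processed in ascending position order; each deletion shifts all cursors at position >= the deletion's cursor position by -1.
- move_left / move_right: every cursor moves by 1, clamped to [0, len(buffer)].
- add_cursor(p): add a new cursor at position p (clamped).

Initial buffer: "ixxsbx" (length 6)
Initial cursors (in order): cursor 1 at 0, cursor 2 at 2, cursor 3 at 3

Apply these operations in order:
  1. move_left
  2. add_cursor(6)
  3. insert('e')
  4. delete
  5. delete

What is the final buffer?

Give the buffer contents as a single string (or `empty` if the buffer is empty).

Answer: xsb

Derivation:
After op 1 (move_left): buffer="ixxsbx" (len 6), cursors c1@0 c2@1 c3@2, authorship ......
After op 2 (add_cursor(6)): buffer="ixxsbx" (len 6), cursors c1@0 c2@1 c3@2 c4@6, authorship ......
After op 3 (insert('e')): buffer="eiexexsbxe" (len 10), cursors c1@1 c2@3 c3@5 c4@10, authorship 1.2.3....4
After op 4 (delete): buffer="ixxsbx" (len 6), cursors c1@0 c2@1 c3@2 c4@6, authorship ......
After op 5 (delete): buffer="xsb" (len 3), cursors c1@0 c2@0 c3@0 c4@3, authorship ...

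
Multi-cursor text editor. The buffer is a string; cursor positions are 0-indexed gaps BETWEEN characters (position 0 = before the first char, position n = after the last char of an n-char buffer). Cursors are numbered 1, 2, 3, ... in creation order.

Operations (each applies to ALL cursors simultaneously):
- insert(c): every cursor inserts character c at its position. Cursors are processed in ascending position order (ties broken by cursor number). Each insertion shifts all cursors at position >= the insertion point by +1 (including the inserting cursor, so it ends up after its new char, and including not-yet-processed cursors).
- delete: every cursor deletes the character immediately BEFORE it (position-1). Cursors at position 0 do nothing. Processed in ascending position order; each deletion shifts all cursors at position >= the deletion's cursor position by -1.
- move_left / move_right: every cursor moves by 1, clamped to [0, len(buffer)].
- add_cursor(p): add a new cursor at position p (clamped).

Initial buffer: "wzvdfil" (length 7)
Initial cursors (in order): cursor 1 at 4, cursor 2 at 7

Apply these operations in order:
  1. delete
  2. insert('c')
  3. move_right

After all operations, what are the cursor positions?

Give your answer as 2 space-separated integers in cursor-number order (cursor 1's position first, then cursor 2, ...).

Answer: 5 7

Derivation:
After op 1 (delete): buffer="wzvfi" (len 5), cursors c1@3 c2@5, authorship .....
After op 2 (insert('c')): buffer="wzvcfic" (len 7), cursors c1@4 c2@7, authorship ...1..2
After op 3 (move_right): buffer="wzvcfic" (len 7), cursors c1@5 c2@7, authorship ...1..2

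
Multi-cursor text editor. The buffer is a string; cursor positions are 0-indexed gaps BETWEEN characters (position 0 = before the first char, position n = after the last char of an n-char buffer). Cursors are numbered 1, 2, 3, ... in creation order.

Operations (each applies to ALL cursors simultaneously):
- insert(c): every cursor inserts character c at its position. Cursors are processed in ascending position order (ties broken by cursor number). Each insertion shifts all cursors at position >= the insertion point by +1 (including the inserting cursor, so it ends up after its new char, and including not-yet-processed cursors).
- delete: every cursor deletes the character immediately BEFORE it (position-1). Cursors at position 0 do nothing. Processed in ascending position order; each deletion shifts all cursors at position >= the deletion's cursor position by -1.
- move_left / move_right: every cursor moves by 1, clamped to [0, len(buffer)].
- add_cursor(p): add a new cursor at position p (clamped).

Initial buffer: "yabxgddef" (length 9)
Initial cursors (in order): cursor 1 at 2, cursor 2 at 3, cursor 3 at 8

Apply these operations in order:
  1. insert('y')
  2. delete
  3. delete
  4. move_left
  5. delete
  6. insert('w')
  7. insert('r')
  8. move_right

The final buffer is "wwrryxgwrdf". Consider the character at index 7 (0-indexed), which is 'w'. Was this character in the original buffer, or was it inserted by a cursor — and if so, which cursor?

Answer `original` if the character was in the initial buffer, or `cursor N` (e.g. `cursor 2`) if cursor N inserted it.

Answer: cursor 3

Derivation:
After op 1 (insert('y')): buffer="yaybyxgddeyf" (len 12), cursors c1@3 c2@5 c3@11, authorship ..1.2.....3.
After op 2 (delete): buffer="yabxgddef" (len 9), cursors c1@2 c2@3 c3@8, authorship .........
After op 3 (delete): buffer="yxgddf" (len 6), cursors c1@1 c2@1 c3@5, authorship ......
After op 4 (move_left): buffer="yxgddf" (len 6), cursors c1@0 c2@0 c3@4, authorship ......
After op 5 (delete): buffer="yxgdf" (len 5), cursors c1@0 c2@0 c3@3, authorship .....
After op 6 (insert('w')): buffer="wwyxgwdf" (len 8), cursors c1@2 c2@2 c3@6, authorship 12...3..
After op 7 (insert('r')): buffer="wwrryxgwrdf" (len 11), cursors c1@4 c2@4 c3@9, authorship 1212...33..
After op 8 (move_right): buffer="wwrryxgwrdf" (len 11), cursors c1@5 c2@5 c3@10, authorship 1212...33..
Authorship (.=original, N=cursor N): 1 2 1 2 . . . 3 3 . .
Index 7: author = 3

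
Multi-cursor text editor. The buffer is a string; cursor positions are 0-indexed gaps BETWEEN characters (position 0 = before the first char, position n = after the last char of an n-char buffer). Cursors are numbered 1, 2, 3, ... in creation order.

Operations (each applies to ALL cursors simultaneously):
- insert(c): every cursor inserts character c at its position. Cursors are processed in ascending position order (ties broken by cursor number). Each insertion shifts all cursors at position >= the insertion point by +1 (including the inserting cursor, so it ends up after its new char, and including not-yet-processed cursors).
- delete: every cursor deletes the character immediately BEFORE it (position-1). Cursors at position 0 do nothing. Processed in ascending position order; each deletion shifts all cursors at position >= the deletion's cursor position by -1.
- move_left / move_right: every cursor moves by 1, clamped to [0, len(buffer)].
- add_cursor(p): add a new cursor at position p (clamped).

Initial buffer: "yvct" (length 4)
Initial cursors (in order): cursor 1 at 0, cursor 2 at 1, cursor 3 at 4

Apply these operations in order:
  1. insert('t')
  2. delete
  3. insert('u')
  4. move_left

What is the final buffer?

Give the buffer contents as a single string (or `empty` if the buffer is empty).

After op 1 (insert('t')): buffer="tytvctt" (len 7), cursors c1@1 c2@3 c3@7, authorship 1.2...3
After op 2 (delete): buffer="yvct" (len 4), cursors c1@0 c2@1 c3@4, authorship ....
After op 3 (insert('u')): buffer="uyuvctu" (len 7), cursors c1@1 c2@3 c3@7, authorship 1.2...3
After op 4 (move_left): buffer="uyuvctu" (len 7), cursors c1@0 c2@2 c3@6, authorship 1.2...3

Answer: uyuvctu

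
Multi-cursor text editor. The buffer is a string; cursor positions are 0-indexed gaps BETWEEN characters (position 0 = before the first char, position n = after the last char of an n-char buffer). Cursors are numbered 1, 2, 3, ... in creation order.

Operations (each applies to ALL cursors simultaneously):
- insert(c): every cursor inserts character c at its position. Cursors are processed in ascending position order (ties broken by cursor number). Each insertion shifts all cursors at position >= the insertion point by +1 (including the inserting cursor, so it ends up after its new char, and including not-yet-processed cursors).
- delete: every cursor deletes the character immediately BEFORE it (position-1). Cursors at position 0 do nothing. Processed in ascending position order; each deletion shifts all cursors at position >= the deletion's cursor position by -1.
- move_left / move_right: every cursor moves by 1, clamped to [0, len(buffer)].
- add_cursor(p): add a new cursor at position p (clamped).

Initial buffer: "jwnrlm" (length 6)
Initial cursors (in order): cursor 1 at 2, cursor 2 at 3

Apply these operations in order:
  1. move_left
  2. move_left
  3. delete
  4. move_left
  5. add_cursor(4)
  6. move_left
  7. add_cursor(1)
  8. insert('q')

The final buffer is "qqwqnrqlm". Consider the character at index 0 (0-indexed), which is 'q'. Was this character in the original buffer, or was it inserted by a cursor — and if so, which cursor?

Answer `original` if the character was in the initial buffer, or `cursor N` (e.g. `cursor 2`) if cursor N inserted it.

Answer: cursor 1

Derivation:
After op 1 (move_left): buffer="jwnrlm" (len 6), cursors c1@1 c2@2, authorship ......
After op 2 (move_left): buffer="jwnrlm" (len 6), cursors c1@0 c2@1, authorship ......
After op 3 (delete): buffer="wnrlm" (len 5), cursors c1@0 c2@0, authorship .....
After op 4 (move_left): buffer="wnrlm" (len 5), cursors c1@0 c2@0, authorship .....
After op 5 (add_cursor(4)): buffer="wnrlm" (len 5), cursors c1@0 c2@0 c3@4, authorship .....
After op 6 (move_left): buffer="wnrlm" (len 5), cursors c1@0 c2@0 c3@3, authorship .....
After op 7 (add_cursor(1)): buffer="wnrlm" (len 5), cursors c1@0 c2@0 c4@1 c3@3, authorship .....
After op 8 (insert('q')): buffer="qqwqnrqlm" (len 9), cursors c1@2 c2@2 c4@4 c3@7, authorship 12.4..3..
Authorship (.=original, N=cursor N): 1 2 . 4 . . 3 . .
Index 0: author = 1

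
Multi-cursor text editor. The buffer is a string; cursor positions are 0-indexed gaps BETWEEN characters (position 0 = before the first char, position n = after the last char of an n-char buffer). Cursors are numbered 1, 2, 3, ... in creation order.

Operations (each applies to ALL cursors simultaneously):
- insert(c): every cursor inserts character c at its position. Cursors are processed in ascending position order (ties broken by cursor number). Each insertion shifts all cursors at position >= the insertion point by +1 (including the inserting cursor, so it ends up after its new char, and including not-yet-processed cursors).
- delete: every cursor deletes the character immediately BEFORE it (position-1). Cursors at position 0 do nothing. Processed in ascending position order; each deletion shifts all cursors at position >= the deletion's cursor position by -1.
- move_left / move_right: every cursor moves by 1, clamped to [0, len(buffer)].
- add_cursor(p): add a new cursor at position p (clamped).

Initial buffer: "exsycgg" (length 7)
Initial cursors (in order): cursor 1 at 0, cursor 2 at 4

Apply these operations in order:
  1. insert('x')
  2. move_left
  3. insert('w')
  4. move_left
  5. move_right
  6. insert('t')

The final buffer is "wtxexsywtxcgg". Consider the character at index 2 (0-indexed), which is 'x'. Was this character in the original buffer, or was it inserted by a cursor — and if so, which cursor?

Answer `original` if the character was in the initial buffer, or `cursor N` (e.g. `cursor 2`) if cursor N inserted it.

Answer: cursor 1

Derivation:
After op 1 (insert('x')): buffer="xexsyxcgg" (len 9), cursors c1@1 c2@6, authorship 1....2...
After op 2 (move_left): buffer="xexsyxcgg" (len 9), cursors c1@0 c2@5, authorship 1....2...
After op 3 (insert('w')): buffer="wxexsywxcgg" (len 11), cursors c1@1 c2@7, authorship 11....22...
After op 4 (move_left): buffer="wxexsywxcgg" (len 11), cursors c1@0 c2@6, authorship 11....22...
After op 5 (move_right): buffer="wxexsywxcgg" (len 11), cursors c1@1 c2@7, authorship 11....22...
After op 6 (insert('t')): buffer="wtxexsywtxcgg" (len 13), cursors c1@2 c2@9, authorship 111....222...
Authorship (.=original, N=cursor N): 1 1 1 . . . . 2 2 2 . . .
Index 2: author = 1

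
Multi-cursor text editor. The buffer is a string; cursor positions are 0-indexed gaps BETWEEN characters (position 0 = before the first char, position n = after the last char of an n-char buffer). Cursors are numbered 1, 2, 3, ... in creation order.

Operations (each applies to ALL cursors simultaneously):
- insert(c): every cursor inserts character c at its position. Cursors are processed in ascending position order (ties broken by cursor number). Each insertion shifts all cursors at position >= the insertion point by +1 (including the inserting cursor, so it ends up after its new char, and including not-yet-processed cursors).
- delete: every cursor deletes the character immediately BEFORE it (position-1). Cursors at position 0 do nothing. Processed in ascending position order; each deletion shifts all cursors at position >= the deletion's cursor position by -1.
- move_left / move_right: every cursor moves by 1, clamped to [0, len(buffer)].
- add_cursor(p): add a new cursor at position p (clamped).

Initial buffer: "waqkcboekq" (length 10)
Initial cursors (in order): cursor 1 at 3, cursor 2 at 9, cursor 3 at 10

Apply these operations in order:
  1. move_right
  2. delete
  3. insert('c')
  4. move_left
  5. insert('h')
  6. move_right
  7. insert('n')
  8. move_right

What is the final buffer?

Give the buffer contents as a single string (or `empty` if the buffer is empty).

Answer: waqhcncboechhcnn

Derivation:
After op 1 (move_right): buffer="waqkcboekq" (len 10), cursors c1@4 c2@10 c3@10, authorship ..........
After op 2 (delete): buffer="waqcboe" (len 7), cursors c1@3 c2@7 c3@7, authorship .......
After op 3 (insert('c')): buffer="waqccboecc" (len 10), cursors c1@4 c2@10 c3@10, authorship ...1....23
After op 4 (move_left): buffer="waqccboecc" (len 10), cursors c1@3 c2@9 c3@9, authorship ...1....23
After op 5 (insert('h')): buffer="waqhccboechhc" (len 13), cursors c1@4 c2@12 c3@12, authorship ...11....2233
After op 6 (move_right): buffer="waqhccboechhc" (len 13), cursors c1@5 c2@13 c3@13, authorship ...11....2233
After op 7 (insert('n')): buffer="waqhcncboechhcnn" (len 16), cursors c1@6 c2@16 c3@16, authorship ...111....223323
After op 8 (move_right): buffer="waqhcncboechhcnn" (len 16), cursors c1@7 c2@16 c3@16, authorship ...111....223323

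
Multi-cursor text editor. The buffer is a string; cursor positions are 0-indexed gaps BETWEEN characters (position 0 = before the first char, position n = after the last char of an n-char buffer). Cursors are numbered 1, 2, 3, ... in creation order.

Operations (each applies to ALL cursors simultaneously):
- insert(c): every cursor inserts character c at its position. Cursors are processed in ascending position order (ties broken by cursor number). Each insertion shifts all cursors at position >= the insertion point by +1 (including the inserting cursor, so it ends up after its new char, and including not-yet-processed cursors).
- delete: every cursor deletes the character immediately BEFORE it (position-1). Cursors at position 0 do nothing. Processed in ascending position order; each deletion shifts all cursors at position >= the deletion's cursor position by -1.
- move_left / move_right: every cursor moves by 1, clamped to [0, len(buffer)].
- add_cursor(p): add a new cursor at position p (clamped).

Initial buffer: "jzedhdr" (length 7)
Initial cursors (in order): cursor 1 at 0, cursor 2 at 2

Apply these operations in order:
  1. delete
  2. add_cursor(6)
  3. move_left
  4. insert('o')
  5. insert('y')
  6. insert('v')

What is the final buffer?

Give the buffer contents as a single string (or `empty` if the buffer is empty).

Answer: ooyyvvjedhdoyvr

Derivation:
After op 1 (delete): buffer="jedhdr" (len 6), cursors c1@0 c2@1, authorship ......
After op 2 (add_cursor(6)): buffer="jedhdr" (len 6), cursors c1@0 c2@1 c3@6, authorship ......
After op 3 (move_left): buffer="jedhdr" (len 6), cursors c1@0 c2@0 c3@5, authorship ......
After op 4 (insert('o')): buffer="oojedhdor" (len 9), cursors c1@2 c2@2 c3@8, authorship 12.....3.
After op 5 (insert('y')): buffer="ooyyjedhdoyr" (len 12), cursors c1@4 c2@4 c3@11, authorship 1212.....33.
After op 6 (insert('v')): buffer="ooyyvvjedhdoyvr" (len 15), cursors c1@6 c2@6 c3@14, authorship 121212.....333.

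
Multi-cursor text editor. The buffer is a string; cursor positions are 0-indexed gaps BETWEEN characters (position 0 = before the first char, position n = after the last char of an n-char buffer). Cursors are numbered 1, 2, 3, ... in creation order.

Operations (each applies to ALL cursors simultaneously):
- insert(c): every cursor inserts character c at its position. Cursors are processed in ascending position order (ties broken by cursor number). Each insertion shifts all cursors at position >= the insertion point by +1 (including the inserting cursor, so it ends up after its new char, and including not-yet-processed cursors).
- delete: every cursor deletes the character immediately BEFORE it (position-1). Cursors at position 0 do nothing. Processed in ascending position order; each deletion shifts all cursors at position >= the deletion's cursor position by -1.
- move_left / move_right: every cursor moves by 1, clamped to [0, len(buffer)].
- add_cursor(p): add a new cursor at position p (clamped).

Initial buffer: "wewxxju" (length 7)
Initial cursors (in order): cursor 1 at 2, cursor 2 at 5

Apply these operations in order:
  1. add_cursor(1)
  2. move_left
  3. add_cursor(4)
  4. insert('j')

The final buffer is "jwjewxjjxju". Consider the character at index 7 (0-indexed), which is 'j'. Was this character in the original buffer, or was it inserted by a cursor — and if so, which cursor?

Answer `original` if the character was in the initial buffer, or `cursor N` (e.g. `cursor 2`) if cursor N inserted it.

Answer: cursor 4

Derivation:
After op 1 (add_cursor(1)): buffer="wewxxju" (len 7), cursors c3@1 c1@2 c2@5, authorship .......
After op 2 (move_left): buffer="wewxxju" (len 7), cursors c3@0 c1@1 c2@4, authorship .......
After op 3 (add_cursor(4)): buffer="wewxxju" (len 7), cursors c3@0 c1@1 c2@4 c4@4, authorship .......
After op 4 (insert('j')): buffer="jwjewxjjxju" (len 11), cursors c3@1 c1@3 c2@8 c4@8, authorship 3.1...24...
Authorship (.=original, N=cursor N): 3 . 1 . . . 2 4 . . .
Index 7: author = 4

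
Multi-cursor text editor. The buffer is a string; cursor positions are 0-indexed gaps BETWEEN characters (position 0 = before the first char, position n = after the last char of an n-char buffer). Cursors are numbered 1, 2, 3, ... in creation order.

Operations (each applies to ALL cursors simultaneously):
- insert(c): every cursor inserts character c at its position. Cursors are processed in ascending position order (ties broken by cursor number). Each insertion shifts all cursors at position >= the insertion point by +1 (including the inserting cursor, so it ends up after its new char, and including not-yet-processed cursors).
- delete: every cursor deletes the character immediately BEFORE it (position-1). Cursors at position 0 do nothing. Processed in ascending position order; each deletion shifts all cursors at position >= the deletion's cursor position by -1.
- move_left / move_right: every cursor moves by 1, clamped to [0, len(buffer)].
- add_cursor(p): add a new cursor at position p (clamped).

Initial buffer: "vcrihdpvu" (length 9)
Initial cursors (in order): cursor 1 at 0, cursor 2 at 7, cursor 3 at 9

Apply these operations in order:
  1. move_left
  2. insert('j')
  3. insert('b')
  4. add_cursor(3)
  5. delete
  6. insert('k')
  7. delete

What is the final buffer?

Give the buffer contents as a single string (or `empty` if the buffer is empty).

Answer: jcrihdjpvju

Derivation:
After op 1 (move_left): buffer="vcrihdpvu" (len 9), cursors c1@0 c2@6 c3@8, authorship .........
After op 2 (insert('j')): buffer="jvcrihdjpvju" (len 12), cursors c1@1 c2@8 c3@11, authorship 1......2..3.
After op 3 (insert('b')): buffer="jbvcrihdjbpvjbu" (len 15), cursors c1@2 c2@10 c3@14, authorship 11......22..33.
After op 4 (add_cursor(3)): buffer="jbvcrihdjbpvjbu" (len 15), cursors c1@2 c4@3 c2@10 c3@14, authorship 11......22..33.
After op 5 (delete): buffer="jcrihdjpvju" (len 11), cursors c1@1 c4@1 c2@7 c3@10, authorship 1.....2..3.
After op 6 (insert('k')): buffer="jkkcrihdjkpvjku" (len 15), cursors c1@3 c4@3 c2@10 c3@14, authorship 114.....22..33.
After op 7 (delete): buffer="jcrihdjpvju" (len 11), cursors c1@1 c4@1 c2@7 c3@10, authorship 1.....2..3.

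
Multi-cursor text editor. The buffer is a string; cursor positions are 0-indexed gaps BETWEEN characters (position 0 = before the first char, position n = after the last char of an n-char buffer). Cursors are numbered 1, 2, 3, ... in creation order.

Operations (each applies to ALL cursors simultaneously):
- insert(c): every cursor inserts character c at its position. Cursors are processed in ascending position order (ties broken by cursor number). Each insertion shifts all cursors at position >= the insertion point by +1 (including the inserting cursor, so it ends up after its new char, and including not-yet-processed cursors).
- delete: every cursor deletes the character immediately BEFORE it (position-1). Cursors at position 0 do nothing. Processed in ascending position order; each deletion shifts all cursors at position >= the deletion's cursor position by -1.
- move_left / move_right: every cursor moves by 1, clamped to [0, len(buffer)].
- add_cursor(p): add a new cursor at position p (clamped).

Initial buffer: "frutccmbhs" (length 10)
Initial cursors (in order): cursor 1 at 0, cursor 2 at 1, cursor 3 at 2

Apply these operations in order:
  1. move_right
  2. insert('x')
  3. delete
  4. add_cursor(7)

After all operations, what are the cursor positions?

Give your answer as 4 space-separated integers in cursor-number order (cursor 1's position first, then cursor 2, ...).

After op 1 (move_right): buffer="frutccmbhs" (len 10), cursors c1@1 c2@2 c3@3, authorship ..........
After op 2 (insert('x')): buffer="fxrxuxtccmbhs" (len 13), cursors c1@2 c2@4 c3@6, authorship .1.2.3.......
After op 3 (delete): buffer="frutccmbhs" (len 10), cursors c1@1 c2@2 c3@3, authorship ..........
After op 4 (add_cursor(7)): buffer="frutccmbhs" (len 10), cursors c1@1 c2@2 c3@3 c4@7, authorship ..........

Answer: 1 2 3 7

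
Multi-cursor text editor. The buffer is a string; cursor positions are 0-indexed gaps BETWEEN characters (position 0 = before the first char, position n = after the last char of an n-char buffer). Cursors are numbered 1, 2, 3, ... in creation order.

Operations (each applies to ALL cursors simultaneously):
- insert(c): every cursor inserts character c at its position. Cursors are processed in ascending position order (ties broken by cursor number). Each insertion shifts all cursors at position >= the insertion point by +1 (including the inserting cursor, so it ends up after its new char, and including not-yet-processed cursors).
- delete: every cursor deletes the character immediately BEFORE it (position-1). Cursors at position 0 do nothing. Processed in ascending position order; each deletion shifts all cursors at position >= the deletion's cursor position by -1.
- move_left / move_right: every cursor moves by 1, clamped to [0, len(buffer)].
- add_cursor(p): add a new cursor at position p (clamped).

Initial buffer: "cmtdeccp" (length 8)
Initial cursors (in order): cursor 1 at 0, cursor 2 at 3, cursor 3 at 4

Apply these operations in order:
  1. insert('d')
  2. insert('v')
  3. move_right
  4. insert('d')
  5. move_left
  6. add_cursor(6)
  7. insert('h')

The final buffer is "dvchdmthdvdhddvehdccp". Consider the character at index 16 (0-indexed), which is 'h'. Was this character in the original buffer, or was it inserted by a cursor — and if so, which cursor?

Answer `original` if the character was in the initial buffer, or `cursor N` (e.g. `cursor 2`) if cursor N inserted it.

Answer: cursor 3

Derivation:
After op 1 (insert('d')): buffer="dcmtdddeccp" (len 11), cursors c1@1 c2@5 c3@7, authorship 1...2.3....
After op 2 (insert('v')): buffer="dvcmtdvddveccp" (len 14), cursors c1@2 c2@7 c3@10, authorship 11...22.33....
After op 3 (move_right): buffer="dvcmtdvddveccp" (len 14), cursors c1@3 c2@8 c3@11, authorship 11...22.33....
After op 4 (insert('d')): buffer="dvcdmtdvdddvedccp" (len 17), cursors c1@4 c2@10 c3@14, authorship 11.1..22.233.3...
After op 5 (move_left): buffer="dvcdmtdvdddvedccp" (len 17), cursors c1@3 c2@9 c3@13, authorship 11.1..22.233.3...
After op 6 (add_cursor(6)): buffer="dvcdmtdvdddvedccp" (len 17), cursors c1@3 c4@6 c2@9 c3@13, authorship 11.1..22.233.3...
After op 7 (insert('h')): buffer="dvchdmthdvdhddvehdccp" (len 21), cursors c1@4 c4@8 c2@12 c3@17, authorship 11.11..422.2233.33...
Authorship (.=original, N=cursor N): 1 1 . 1 1 . . 4 2 2 . 2 2 3 3 . 3 3 . . .
Index 16: author = 3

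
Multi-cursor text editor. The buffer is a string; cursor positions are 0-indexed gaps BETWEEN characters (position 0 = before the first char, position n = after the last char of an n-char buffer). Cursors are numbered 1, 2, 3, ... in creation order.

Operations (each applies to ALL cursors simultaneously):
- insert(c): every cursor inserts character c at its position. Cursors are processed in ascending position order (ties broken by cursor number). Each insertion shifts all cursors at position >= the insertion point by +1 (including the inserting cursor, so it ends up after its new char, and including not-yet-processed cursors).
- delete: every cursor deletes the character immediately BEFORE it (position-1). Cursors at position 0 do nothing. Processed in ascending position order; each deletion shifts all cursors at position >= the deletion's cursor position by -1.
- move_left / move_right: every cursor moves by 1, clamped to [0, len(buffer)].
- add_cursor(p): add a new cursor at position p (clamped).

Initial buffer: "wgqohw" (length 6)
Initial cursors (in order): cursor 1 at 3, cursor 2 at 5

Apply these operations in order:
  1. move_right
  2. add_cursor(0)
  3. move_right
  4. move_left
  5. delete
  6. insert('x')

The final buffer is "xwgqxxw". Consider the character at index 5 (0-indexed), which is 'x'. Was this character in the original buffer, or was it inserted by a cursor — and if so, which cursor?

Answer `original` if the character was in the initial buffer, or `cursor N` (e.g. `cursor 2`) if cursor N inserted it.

Answer: cursor 2

Derivation:
After op 1 (move_right): buffer="wgqohw" (len 6), cursors c1@4 c2@6, authorship ......
After op 2 (add_cursor(0)): buffer="wgqohw" (len 6), cursors c3@0 c1@4 c2@6, authorship ......
After op 3 (move_right): buffer="wgqohw" (len 6), cursors c3@1 c1@5 c2@6, authorship ......
After op 4 (move_left): buffer="wgqohw" (len 6), cursors c3@0 c1@4 c2@5, authorship ......
After op 5 (delete): buffer="wgqw" (len 4), cursors c3@0 c1@3 c2@3, authorship ....
After op 6 (insert('x')): buffer="xwgqxxw" (len 7), cursors c3@1 c1@6 c2@6, authorship 3...12.
Authorship (.=original, N=cursor N): 3 . . . 1 2 .
Index 5: author = 2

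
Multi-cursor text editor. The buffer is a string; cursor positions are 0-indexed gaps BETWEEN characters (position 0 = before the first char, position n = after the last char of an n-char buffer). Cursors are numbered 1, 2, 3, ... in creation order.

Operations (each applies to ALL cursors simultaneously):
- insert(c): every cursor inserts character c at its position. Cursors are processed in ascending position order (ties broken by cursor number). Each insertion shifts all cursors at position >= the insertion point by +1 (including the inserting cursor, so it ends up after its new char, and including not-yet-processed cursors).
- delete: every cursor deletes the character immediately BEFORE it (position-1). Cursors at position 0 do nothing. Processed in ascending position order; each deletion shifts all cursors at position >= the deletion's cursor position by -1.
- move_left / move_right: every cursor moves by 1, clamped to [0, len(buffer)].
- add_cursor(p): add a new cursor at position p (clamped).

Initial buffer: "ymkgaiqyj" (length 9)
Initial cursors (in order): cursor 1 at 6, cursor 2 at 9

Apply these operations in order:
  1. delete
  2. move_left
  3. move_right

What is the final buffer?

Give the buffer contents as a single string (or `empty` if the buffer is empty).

Answer: ymkgaqy

Derivation:
After op 1 (delete): buffer="ymkgaqy" (len 7), cursors c1@5 c2@7, authorship .......
After op 2 (move_left): buffer="ymkgaqy" (len 7), cursors c1@4 c2@6, authorship .......
After op 3 (move_right): buffer="ymkgaqy" (len 7), cursors c1@5 c2@7, authorship .......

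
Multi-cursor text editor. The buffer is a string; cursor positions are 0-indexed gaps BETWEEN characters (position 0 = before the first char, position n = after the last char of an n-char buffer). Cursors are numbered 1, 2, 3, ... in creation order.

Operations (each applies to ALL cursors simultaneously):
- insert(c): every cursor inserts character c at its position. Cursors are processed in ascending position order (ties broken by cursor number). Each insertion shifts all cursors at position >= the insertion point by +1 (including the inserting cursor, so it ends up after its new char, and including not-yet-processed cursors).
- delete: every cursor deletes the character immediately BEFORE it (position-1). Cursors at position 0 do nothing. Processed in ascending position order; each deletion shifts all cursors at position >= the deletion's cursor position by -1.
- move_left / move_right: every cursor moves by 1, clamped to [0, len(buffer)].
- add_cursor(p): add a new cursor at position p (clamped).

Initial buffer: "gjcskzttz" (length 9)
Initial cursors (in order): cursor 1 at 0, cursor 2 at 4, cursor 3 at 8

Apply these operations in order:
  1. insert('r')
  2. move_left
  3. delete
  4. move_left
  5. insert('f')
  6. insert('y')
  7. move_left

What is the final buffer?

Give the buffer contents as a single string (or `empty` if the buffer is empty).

Answer: fyrgjfycrkzfytrz

Derivation:
After op 1 (insert('r')): buffer="rgjcsrkzttrz" (len 12), cursors c1@1 c2@6 c3@11, authorship 1....2....3.
After op 2 (move_left): buffer="rgjcsrkzttrz" (len 12), cursors c1@0 c2@5 c3@10, authorship 1....2....3.
After op 3 (delete): buffer="rgjcrkztrz" (len 10), cursors c1@0 c2@4 c3@8, authorship 1...2...3.
After op 4 (move_left): buffer="rgjcrkztrz" (len 10), cursors c1@0 c2@3 c3@7, authorship 1...2...3.
After op 5 (insert('f')): buffer="frgjfcrkzftrz" (len 13), cursors c1@1 c2@5 c3@10, authorship 11..2.2..3.3.
After op 6 (insert('y')): buffer="fyrgjfycrkzfytrz" (len 16), cursors c1@2 c2@7 c3@13, authorship 111..22.2..33.3.
After op 7 (move_left): buffer="fyrgjfycrkzfytrz" (len 16), cursors c1@1 c2@6 c3@12, authorship 111..22.2..33.3.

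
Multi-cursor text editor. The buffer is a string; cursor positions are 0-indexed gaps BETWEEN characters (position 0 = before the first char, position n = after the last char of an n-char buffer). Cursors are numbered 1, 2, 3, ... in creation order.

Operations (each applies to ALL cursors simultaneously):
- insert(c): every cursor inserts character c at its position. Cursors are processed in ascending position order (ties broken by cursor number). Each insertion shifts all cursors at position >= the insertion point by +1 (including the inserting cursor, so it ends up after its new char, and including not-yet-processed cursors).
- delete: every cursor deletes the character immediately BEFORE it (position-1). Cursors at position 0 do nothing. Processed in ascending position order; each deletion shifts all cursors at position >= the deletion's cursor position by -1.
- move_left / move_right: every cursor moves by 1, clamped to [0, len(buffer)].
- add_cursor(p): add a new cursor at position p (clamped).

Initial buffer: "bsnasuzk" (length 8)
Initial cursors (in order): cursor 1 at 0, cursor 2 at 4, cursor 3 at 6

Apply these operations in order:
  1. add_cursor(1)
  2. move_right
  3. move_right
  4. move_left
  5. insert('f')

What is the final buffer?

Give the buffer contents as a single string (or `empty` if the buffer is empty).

Answer: bfsfnasfuzfk

Derivation:
After op 1 (add_cursor(1)): buffer="bsnasuzk" (len 8), cursors c1@0 c4@1 c2@4 c3@6, authorship ........
After op 2 (move_right): buffer="bsnasuzk" (len 8), cursors c1@1 c4@2 c2@5 c3@7, authorship ........
After op 3 (move_right): buffer="bsnasuzk" (len 8), cursors c1@2 c4@3 c2@6 c3@8, authorship ........
After op 4 (move_left): buffer="bsnasuzk" (len 8), cursors c1@1 c4@2 c2@5 c3@7, authorship ........
After op 5 (insert('f')): buffer="bfsfnasfuzfk" (len 12), cursors c1@2 c4@4 c2@8 c3@11, authorship .1.4...2..3.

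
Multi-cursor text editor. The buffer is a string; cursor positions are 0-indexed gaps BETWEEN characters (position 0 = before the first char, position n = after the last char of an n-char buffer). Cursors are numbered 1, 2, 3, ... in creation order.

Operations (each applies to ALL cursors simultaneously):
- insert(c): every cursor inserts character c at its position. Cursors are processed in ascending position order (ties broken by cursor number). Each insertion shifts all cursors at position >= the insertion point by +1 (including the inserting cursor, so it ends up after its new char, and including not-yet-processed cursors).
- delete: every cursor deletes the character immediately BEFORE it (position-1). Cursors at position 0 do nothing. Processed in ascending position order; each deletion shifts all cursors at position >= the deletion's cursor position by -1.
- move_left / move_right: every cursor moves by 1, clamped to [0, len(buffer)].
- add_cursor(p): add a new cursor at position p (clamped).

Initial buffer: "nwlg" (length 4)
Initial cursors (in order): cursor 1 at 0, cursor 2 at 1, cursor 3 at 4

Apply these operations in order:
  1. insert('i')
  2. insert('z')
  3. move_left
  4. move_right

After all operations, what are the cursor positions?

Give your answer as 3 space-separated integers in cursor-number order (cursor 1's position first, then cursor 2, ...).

Answer: 2 5 10

Derivation:
After op 1 (insert('i')): buffer="iniwlgi" (len 7), cursors c1@1 c2@3 c3@7, authorship 1.2...3
After op 2 (insert('z')): buffer="iznizwlgiz" (len 10), cursors c1@2 c2@5 c3@10, authorship 11.22...33
After op 3 (move_left): buffer="iznizwlgiz" (len 10), cursors c1@1 c2@4 c3@9, authorship 11.22...33
After op 4 (move_right): buffer="iznizwlgiz" (len 10), cursors c1@2 c2@5 c3@10, authorship 11.22...33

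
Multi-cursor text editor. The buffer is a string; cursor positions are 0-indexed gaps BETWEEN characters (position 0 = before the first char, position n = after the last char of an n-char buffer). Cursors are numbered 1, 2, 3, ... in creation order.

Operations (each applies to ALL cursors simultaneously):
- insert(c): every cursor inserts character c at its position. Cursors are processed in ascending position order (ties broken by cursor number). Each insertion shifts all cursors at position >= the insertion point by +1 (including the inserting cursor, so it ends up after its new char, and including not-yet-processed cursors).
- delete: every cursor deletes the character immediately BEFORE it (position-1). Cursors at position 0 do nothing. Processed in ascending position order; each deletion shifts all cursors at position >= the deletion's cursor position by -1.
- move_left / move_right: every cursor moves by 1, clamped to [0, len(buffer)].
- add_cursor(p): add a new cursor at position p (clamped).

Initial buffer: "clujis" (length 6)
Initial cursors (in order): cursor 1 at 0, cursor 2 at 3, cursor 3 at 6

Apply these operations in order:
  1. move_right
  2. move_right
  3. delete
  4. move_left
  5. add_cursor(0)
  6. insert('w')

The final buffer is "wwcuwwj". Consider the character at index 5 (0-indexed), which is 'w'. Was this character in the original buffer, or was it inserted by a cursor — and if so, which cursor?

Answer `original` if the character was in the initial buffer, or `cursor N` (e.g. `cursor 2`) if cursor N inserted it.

Answer: cursor 3

Derivation:
After op 1 (move_right): buffer="clujis" (len 6), cursors c1@1 c2@4 c3@6, authorship ......
After op 2 (move_right): buffer="clujis" (len 6), cursors c1@2 c2@5 c3@6, authorship ......
After op 3 (delete): buffer="cuj" (len 3), cursors c1@1 c2@3 c3@3, authorship ...
After op 4 (move_left): buffer="cuj" (len 3), cursors c1@0 c2@2 c3@2, authorship ...
After op 5 (add_cursor(0)): buffer="cuj" (len 3), cursors c1@0 c4@0 c2@2 c3@2, authorship ...
After op 6 (insert('w')): buffer="wwcuwwj" (len 7), cursors c1@2 c4@2 c2@6 c3@6, authorship 14..23.
Authorship (.=original, N=cursor N): 1 4 . . 2 3 .
Index 5: author = 3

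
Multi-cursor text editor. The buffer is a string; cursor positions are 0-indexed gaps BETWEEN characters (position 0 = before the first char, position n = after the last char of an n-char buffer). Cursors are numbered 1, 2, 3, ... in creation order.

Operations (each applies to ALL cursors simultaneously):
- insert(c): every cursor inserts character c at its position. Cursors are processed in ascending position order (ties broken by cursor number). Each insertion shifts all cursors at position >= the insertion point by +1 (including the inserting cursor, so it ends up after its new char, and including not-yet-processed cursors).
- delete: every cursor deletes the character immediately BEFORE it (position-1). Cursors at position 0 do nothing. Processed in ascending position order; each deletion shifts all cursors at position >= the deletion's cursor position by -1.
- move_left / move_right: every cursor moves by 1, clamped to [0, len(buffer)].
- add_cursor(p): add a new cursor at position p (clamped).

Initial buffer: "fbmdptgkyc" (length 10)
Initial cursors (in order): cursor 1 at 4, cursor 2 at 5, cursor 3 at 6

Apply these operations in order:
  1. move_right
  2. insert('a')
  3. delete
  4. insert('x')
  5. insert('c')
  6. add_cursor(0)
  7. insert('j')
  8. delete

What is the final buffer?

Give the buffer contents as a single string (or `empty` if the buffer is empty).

Answer: fbmdpxctxcgxckyc

Derivation:
After op 1 (move_right): buffer="fbmdptgkyc" (len 10), cursors c1@5 c2@6 c3@7, authorship ..........
After op 2 (insert('a')): buffer="fbmdpatagakyc" (len 13), cursors c1@6 c2@8 c3@10, authorship .....1.2.3...
After op 3 (delete): buffer="fbmdptgkyc" (len 10), cursors c1@5 c2@6 c3@7, authorship ..........
After op 4 (insert('x')): buffer="fbmdpxtxgxkyc" (len 13), cursors c1@6 c2@8 c3@10, authorship .....1.2.3...
After op 5 (insert('c')): buffer="fbmdpxctxcgxckyc" (len 16), cursors c1@7 c2@10 c3@13, authorship .....11.22.33...
After op 6 (add_cursor(0)): buffer="fbmdpxctxcgxckyc" (len 16), cursors c4@0 c1@7 c2@10 c3@13, authorship .....11.22.33...
After op 7 (insert('j')): buffer="jfbmdpxcjtxcjgxcjkyc" (len 20), cursors c4@1 c1@9 c2@13 c3@17, authorship 4.....111.222.333...
After op 8 (delete): buffer="fbmdpxctxcgxckyc" (len 16), cursors c4@0 c1@7 c2@10 c3@13, authorship .....11.22.33...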